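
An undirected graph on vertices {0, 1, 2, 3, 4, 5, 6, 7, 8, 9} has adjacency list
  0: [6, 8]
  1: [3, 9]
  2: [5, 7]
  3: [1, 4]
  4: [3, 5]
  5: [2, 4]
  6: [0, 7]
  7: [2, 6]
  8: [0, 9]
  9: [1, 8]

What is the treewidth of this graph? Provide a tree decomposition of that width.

Each bag holds 3 vertices, so the decomposition has width 2, which upper-bounds the treewidth. For the lower bound, G contains the cycle 2–5–4–3–1–9–8–0–6–7–2, so G is not a forest; only forests have treewidth ≤ 1, hence tw(G) ≥ 2. The upper and lower bounds meet at 2, so that is the treewidth.

Treewidth 2.
One such decomposition:
Bags: B1 = {2, 4, 5}  B2 = {2, 3, 4}  B3 = {1, 2, 3}  B4 = {1, 2, 9}  B5 = {2, 8, 9}  B6 = {0, 2, 8}  B7 = {0, 2, 6}  B8 = {2, 6, 7}
Tree: B1–B2, B2–B3, B3–B4, B4–B5, B5–B6, B6–B7, B7–B8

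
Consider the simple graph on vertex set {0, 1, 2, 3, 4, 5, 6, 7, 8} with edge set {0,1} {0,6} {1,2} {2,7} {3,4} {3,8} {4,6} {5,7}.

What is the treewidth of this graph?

1

A width-1 tree decomposition is:
Bags: B1 = {5, 7}  B2 = {2, 7}  B3 = {1, 2}  B4 = {0, 1}  B5 = {0, 6}  B6 = {4, 6}  B7 = {3, 4}  B8 = {3, 8}
Tree: B1–B2, B2–B3, B3–B4, B4–B5, B5–B6, B6–B7, B7–B8
The largest bag has 2 vertices, giving width 1; this decomposition certifies tw(G) ≤ 1. Any graph with an edge has treewidth ≥ 1, and G has the edge 5–7. Combining the bounds, tw(G) = 1.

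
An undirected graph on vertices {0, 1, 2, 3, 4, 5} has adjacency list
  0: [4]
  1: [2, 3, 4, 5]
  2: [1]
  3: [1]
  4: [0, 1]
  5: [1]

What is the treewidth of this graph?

1

A width-1 tree decomposition is:
Bags: B1 = {1, 4}  B2 = {1, 5}  B3 = {1, 3}  B4 = {0, 4}  B5 = {1, 2}
Tree: B1–B2, B2–B3, B1–B4, B2–B5
The largest bag has 2 vertices, giving width 1; this decomposition certifies tw(G) ≤ 1. Any graph with an edge has treewidth ≥ 1, and G has the edge 1–4. Hence tw(G) = 1 exactly.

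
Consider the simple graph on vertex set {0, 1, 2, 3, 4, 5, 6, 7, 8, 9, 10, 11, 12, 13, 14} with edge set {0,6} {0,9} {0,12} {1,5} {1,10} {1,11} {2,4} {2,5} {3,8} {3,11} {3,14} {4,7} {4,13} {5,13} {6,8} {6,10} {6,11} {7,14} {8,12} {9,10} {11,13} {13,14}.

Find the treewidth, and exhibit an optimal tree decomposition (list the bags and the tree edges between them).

Treewidth 3.
One such decomposition:
Bags: B1 = {2, 4, 5, 7}  B2 = {4, 5, 7, 13}  B3 = {5, 7, 13, 14}  B4 = {1, 5, 13, 14}  B5 = {1, 11, 13, 14}  B6 = {1, 3, 11, 14}  B7 = {1, 3, 10, 11}  B8 = {3, 6, 10, 11}  B9 = {3, 6, 8, 10}  B10 = {6, 8, 9, 10}  B11 = {0, 6, 8, 9}  B12 = {0, 8, 9, 12}
Tree: B1–B2, B2–B3, B3–B4, B4–B5, B5–B6, B6–B7, B7–B8, B8–B9, B9–B10, B10–B11, B11–B12

Each bag holds 4 vertices, so the decomposition has width 3, which upper-bounds the treewidth. For the lower bound: the 4 vertex sets {2,4,7}, {5}, {13}, {1,3,11,14} are disjoint, each induces a connected subgraph, and every pair is joined by at least one edge of G. Contracting each set to a single vertex therefore yields K_{4} as a minor, and since treewidth is minor-monotone, tw(G) ≥ tw(K_{4}) = 3. Combining the bounds, tw(G) = 3.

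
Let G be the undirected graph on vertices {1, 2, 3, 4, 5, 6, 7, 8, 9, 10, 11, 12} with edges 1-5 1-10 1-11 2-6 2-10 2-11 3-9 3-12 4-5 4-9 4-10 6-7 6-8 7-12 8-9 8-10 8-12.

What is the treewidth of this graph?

A width-3 tree decomposition is:
Bags: B1 = {3, 7, 9, 12}  B2 = {7, 8, 9, 12}  B3 = {6, 7, 8, 9}  B4 = {4, 6, 8, 9}  B5 = {4, 6, 8, 10}  B6 = {2, 4, 6, 10}  B7 = {2, 4, 5, 10}  B8 = {1, 2, 5, 10}  B9 = {1, 2, 5, 11}
Tree: B1–B2, B2–B3, B3–B4, B4–B5, B5–B6, B6–B7, B7–B8, B8–B9
Every bag has size at most 4, so the width is 4 − 1 = 3 and tw(G) ≤ 3. For the lower bound: the 4 vertex sets {3,7,12}, {9}, {8}, {2,4,6,10} are disjoint, each induces a connected subgraph, and every pair is joined by at least one edge of G. Contracting each set to a single vertex therefore yields K_{4} as a minor, and since treewidth is minor-monotone, tw(G) ≥ tw(K_{4}) = 3. Therefore the treewidth is 3.

3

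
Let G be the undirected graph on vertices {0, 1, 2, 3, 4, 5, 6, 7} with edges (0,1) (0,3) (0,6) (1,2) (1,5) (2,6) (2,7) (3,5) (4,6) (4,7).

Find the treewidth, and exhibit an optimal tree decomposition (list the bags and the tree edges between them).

Every bag has size at most 3, so the width is 3 − 1 = 2 and tw(G) ≤ 2. For the lower bound, G contains the cycle 5–3–0–1–5, so G is not a forest; only forests have treewidth ≤ 1, hence tw(G) ≥ 2. Therefore the treewidth is 2.

Treewidth 2.
One such decomposition:
Bags: B1 = {1, 3, 5}  B2 = {0, 1, 3}  B3 = {0, 1, 2}  B4 = {0, 2, 6}  B5 = {2, 6, 7}  B6 = {4, 6, 7}
Tree: B1–B2, B2–B3, B3–B4, B4–B5, B5–B6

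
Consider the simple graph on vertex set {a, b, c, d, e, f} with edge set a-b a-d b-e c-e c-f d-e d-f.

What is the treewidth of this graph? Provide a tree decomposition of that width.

Treewidth 2.
One such decomposition:
Bags: B1 = {a, b, e}  B2 = {a, d, e}  B3 = {c, d, e}  B4 = {c, d, f}
Tree: B1–B2, B2–B3, B3–B4

Each bag holds 3 vertices, so the decomposition has width 2, which upper-bounds the treewidth. For the lower bound, G contains the cycle b–a–d–e–b, so G is not a forest; only forests have treewidth ≤ 1, hence tw(G) ≥ 2. Therefore the treewidth is 2.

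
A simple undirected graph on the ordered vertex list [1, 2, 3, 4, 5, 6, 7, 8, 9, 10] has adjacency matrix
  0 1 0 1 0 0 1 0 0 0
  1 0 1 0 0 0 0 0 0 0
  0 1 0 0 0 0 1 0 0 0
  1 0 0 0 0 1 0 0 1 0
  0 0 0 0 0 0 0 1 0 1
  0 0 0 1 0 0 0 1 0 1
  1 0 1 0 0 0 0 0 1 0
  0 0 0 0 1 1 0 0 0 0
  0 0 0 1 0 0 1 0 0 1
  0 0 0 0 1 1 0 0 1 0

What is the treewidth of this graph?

A width-2 tree decomposition is:
Bags: B1 = {1, 2, 3}  B2 = {1, 3, 7}  B3 = {1, 4, 7}  B4 = {4, 7, 9}  B5 = {4, 6, 9}  B6 = {6, 9, 10}  B7 = {6, 8, 10}  B8 = {5, 8, 10}
Tree: B1–B2, B2–B3, B3–B4, B4–B5, B5–B6, B6–B7, B7–B8
The largest bag has 3 vertices, giving width 2; this decomposition certifies tw(G) ≤ 2. Since 2–3–7–1–2 is a cycle in G, G is not acyclic. Forests are exactly the graphs of treewidth ≤ 1, so tw(G) ≥ 2. Hence tw(G) = 2 exactly.

2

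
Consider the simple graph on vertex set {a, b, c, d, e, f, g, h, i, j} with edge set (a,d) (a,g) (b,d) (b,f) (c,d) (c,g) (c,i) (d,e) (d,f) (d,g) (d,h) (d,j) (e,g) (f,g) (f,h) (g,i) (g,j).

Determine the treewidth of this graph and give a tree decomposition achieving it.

Treewidth 2.
Bags: B1 = {c, d, g}  B2 = {c, g, i}  B3 = {a, d, g}  B4 = {d, f, g}  B5 = {b, d, f}  B6 = {d, g, j}  B7 = {d, e, g}  B8 = {d, f, h}
Tree: B1–B2, B1–B3, B1–B4, B4–B5, B1–B6, B3–B7, B5–B8

Every bag has size at most 3, so the width is 3 − 1 = 2 and tw(G) ≤ 2. On the other hand G contains the 3-clique {d, f, g}. A clique must lie in a single bag of any decomposition, so no decomposition can have width below 2. The upper and lower bounds meet at 2, so that is the treewidth.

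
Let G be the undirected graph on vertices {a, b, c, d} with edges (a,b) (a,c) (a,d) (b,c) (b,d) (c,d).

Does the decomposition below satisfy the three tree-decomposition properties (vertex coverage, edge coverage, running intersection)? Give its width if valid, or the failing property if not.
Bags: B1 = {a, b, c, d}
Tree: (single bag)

Every vertex of G appears in some bag (union = {a, b, c, d}); every edge is covered by a bag; and for each vertex v the set of bags containing v is connected in the bag tree. The decomposition is therefore valid. The largest bag has 4 vertices, so the width is 3.

Yes; width 3.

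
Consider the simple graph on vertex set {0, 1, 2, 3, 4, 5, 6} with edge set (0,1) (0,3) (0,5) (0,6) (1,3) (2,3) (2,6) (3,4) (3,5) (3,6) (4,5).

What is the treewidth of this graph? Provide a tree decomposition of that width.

Treewidth 2.
One such decomposition:
Bags: B1 = {0, 1, 3}  B2 = {0, 3, 5}  B3 = {0, 3, 6}  B4 = {3, 4, 5}  B5 = {2, 3, 6}
Tree: B1–B2, B1–B3, B2–B4, B3–B5

Every bag has size at most 3, so the width is 3 − 1 = 2 and tw(G) ≤ 2. For the lower bound, the 3 vertices {0, 1, 3} are pairwise adjacent, and any tree decomposition puts a clique entirely inside one bag — forcing width ≥ 2. Therefore the treewidth is 2.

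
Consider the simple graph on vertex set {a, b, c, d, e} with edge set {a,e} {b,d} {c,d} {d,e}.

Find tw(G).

A width-1 tree decomposition is:
Bags: B1 = {a, e}  B2 = {d, e}  B3 = {b, d}  B4 = {c, d}
Tree: B1–B2, B2–B3, B2–B4
The largest bag has 2 vertices, giving width 1; this decomposition certifies tw(G) ≤ 1. G has an edge, so its treewidth is at least 1. Therefore the treewidth is 1.

1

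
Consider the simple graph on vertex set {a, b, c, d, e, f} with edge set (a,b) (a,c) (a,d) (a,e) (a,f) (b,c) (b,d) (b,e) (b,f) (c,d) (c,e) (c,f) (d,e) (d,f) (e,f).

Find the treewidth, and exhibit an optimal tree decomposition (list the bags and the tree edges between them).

A single bag containing all 6 vertices is trivially a valid decomposition of width 5. On the other hand G contains the 6-clique {a, b, c, d, e, f}. A clique must lie in a single bag of any decomposition, so no decomposition can have width below 5. Combining the bounds, tw(G) = 5.

Treewidth 5.
One such decomposition:
Bags: B1 = {a, b, c, d, e, f}
Tree: (single bag)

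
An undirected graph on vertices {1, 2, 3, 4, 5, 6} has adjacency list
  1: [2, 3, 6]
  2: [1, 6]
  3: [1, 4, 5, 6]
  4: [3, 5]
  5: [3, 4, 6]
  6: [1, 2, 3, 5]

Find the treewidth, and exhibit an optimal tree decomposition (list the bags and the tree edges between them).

Every bag has size at most 3, so the width is 3 − 1 = 2 and tw(G) ≤ 2. Conversely, {1, 2, 6} is a clique of size 3, and the vertices of any clique must share a bag in every tree decomposition; so some bag has ≥ 3 vertices and tw(G) ≥ 2. The upper and lower bounds meet at 2, so that is the treewidth.

Treewidth 2.
Bags: B1 = {3, 5, 6}  B2 = {1, 3, 6}  B3 = {3, 4, 5}  B4 = {1, 2, 6}
Tree: B1–B2, B1–B3, B2–B4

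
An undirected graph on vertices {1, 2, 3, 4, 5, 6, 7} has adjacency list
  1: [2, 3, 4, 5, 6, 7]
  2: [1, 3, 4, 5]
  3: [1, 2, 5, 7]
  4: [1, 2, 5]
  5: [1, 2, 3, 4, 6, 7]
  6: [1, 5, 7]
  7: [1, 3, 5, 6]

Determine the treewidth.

3

A width-3 tree decomposition is:
Bags: B1 = {1, 3, 5, 7}  B2 = {1, 2, 3, 5}  B3 = {1, 5, 6, 7}  B4 = {1, 2, 4, 5}
Tree: B1–B2, B1–B3, B2–B4
Each bag holds 4 vertices, so the decomposition has width 3, which upper-bounds the treewidth. For the lower bound, the 4 vertices {1, 2, 3, 5} are pairwise adjacent, and any tree decomposition puts a clique entirely inside one bag — forcing width ≥ 3. Hence tw(G) = 3 exactly.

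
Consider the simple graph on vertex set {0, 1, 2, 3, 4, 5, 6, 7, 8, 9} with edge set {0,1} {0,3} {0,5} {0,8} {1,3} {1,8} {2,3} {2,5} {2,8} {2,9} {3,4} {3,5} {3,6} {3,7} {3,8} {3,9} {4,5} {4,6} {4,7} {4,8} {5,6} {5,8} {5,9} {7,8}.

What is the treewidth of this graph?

A width-3 tree decomposition is:
Bags: B1 = {3, 4, 5, 8}  B2 = {3, 4, 7, 8}  B3 = {2, 3, 5, 8}  B4 = {3, 4, 5, 6}  B5 = {0, 3, 5, 8}  B6 = {2, 3, 5, 9}  B7 = {0, 1, 3, 8}
Tree: B1–B2, B1–B3, B1–B4, B3–B5, B3–B6, B5–B7
Each bag holds 4 vertices, so the decomposition has width 3, which upper-bounds the treewidth. For the lower bound, the 4 vertices {0, 1, 3, 8} are pairwise adjacent, and any tree decomposition puts a clique entirely inside one bag — forcing width ≥ 3. Combining the bounds, tw(G) = 3.

3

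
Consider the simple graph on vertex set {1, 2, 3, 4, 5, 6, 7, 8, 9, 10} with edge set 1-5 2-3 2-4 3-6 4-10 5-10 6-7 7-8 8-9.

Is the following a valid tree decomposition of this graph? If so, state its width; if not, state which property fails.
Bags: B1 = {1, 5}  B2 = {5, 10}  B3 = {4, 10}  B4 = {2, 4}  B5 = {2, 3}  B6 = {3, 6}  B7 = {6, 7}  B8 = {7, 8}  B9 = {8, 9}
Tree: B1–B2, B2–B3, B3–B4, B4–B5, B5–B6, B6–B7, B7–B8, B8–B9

Every vertex of G appears in some bag (union = {1, 2, 3, 4, 5, 6, 7, 8, 9, 10}); every edge is covered by a bag; and for each vertex v the set of bags containing v is connected in the bag tree. The decomposition is therefore valid. The largest bag has 2 vertices, so the width is 1.

Yes; width 1.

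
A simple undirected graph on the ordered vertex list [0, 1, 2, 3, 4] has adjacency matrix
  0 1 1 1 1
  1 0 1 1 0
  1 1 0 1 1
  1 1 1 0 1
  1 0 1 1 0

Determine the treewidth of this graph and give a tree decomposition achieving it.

Every bag has size at most 4, so the width is 4 − 1 = 3 and tw(G) ≤ 3. For the lower bound, the 4 vertices {0, 1, 2, 3} are pairwise adjacent, and any tree decomposition puts a clique entirely inside one bag — forcing width ≥ 3. The upper and lower bounds meet at 3, so that is the treewidth.

Treewidth 3.
Bags: B1 = {0, 2, 3, 4}  B2 = {0, 1, 2, 3}
Tree: B1–B2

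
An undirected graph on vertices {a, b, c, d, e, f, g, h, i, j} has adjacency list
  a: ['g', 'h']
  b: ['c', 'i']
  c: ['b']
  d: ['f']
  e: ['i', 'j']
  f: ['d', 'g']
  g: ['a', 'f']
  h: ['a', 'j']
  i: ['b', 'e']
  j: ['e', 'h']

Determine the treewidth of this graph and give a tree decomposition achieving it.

Treewidth 1.
One optimal decomposition is:
Bags: B1 = {d, f}  B2 = {f, g}  B3 = {a, g}  B4 = {a, h}  B5 = {h, j}  B6 = {e, j}  B7 = {e, i}  B8 = {b, i}  B9 = {b, c}
Tree: B1–B2, B2–B3, B3–B4, B4–B5, B5–B6, B6–B7, B7–B8, B8–B9

Every bag has size at most 2, so the width is 2 − 1 = 1 and tw(G) ≤ 1. Since G has at least one edge (e.g. d–f), it is not an edgeless graph, so tw(G) ≥ 1. The upper and lower bounds meet at 1, so that is the treewidth.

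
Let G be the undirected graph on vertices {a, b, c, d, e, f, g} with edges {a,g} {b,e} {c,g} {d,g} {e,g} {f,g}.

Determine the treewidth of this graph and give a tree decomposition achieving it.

Treewidth 1.
Bags: B1 = {f, g}  B2 = {c, g}  B3 = {d, g}  B4 = {e, g}  B5 = {b, e}  B6 = {a, g}
Tree: B1–B2, B1–B3, B1–B4, B4–B5, B1–B6

Each bag holds 2 vertices, so the decomposition has width 1, which upper-bounds the treewidth. G has an edge, so its treewidth is at least 1. Therefore the treewidth is 1.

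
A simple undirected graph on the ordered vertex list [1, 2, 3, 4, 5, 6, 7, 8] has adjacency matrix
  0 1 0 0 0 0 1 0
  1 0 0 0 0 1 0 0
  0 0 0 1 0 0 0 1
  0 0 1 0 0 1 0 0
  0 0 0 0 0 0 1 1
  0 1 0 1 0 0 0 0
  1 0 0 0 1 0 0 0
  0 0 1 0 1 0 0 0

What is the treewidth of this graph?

A width-2 tree decomposition is:
Bags: B1 = {1, 2, 6}  B2 = {1, 6, 7}  B3 = {5, 6, 7}  B4 = {5, 6, 8}  B5 = {3, 6, 8}  B6 = {3, 4, 6}
Tree: B1–B2, B2–B3, B3–B4, B4–B5, B5–B6
The largest bag has 3 vertices, giving width 2; this decomposition certifies tw(G) ≤ 2. For the lower bound, G contains the cycle 6–2–1–7–5–8–3–4–6, so G is not a forest; only forests have treewidth ≤ 1, hence tw(G) ≥ 2. Combining the bounds, tw(G) = 2.

2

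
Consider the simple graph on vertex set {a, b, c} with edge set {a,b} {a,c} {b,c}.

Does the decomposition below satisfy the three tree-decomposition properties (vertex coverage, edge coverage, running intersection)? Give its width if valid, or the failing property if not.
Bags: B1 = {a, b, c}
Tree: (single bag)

Yes; width 2.

Vertex coverage: the bags together contain {a, b, c}, the full vertex set. Edge coverage: each edge of G has both endpoints in at least one bag. Running intersection: for every vertex, the bags containing it form a connected subtree. All three properties hold, so this is a valid tree decomposition of width max|bag| − 1 = 2, and hence tw(G) ≤ 2.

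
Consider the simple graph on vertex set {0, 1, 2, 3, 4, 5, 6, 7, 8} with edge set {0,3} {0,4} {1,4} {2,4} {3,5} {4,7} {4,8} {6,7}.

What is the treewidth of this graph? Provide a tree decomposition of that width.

Every bag has size at most 2, so the width is 2 − 1 = 1 and tw(G) ≤ 1. G has an edge, so its treewidth is at least 1. Hence tw(G) = 1 exactly.

Treewidth 1.
One such decomposition:
Bags: B1 = {0, 4}  B2 = {4, 7}  B3 = {6, 7}  B4 = {1, 4}  B5 = {2, 4}  B6 = {0, 3}  B7 = {3, 5}  B8 = {4, 8}
Tree: B1–B2, B2–B3, B1–B4, B4–B5, B1–B6, B6–B7, B2–B8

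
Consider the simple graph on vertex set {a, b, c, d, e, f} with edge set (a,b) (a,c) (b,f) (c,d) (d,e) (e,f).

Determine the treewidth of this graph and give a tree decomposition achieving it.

The largest bag has 3 vertices, giving width 2; this decomposition certifies tw(G) ≤ 2. Since d–c–a–b–f–e–d is a cycle in G, G is not acyclic. Forests are exactly the graphs of treewidth ≤ 1, so tw(G) ≥ 2. Therefore the treewidth is 2.

Treewidth 2.
One such decomposition:
Bags: B1 = {a, c, d}  B2 = {a, b, d}  B3 = {b, d, f}  B4 = {d, e, f}
Tree: B1–B2, B2–B3, B3–B4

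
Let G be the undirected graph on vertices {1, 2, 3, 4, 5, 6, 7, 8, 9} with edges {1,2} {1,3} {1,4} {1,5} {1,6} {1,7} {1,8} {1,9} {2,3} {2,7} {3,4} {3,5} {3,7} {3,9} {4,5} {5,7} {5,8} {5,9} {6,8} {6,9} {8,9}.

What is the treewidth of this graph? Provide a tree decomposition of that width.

Treewidth 3.
One optimal decomposition is:
Bags: B1 = {1, 3, 5, 9}  B2 = {1, 5, 8, 9}  B3 = {1, 3, 5, 7}  B4 = {1, 3, 4, 5}  B5 = {1, 6, 8, 9}  B6 = {1, 2, 3, 7}
Tree: B1–B2, B1–B3, B1–B4, B2–B5, B3–B6

Each bag holds 4 vertices, so the decomposition has width 3, which upper-bounds the treewidth. On the other hand G contains the 4-clique {1, 5, 8, 9}. A clique must lie in a single bag of any decomposition, so no decomposition can have width below 3. The upper and lower bounds meet at 3, so that is the treewidth.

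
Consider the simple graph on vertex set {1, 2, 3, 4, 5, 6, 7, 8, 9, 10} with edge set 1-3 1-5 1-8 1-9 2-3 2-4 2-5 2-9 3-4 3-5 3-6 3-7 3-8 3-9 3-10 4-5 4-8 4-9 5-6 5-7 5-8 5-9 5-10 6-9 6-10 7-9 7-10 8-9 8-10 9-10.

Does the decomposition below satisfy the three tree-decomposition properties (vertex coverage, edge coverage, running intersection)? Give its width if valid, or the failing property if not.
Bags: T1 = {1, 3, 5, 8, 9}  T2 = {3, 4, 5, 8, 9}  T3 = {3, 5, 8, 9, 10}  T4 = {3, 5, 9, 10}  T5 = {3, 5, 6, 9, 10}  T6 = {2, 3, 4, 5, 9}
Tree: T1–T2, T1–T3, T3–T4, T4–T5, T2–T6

A tree decomposition must satisfy three properties: every vertex lies in some bag; for every edge, both endpoints lie together in some bag; and for every vertex, the bags containing it form a connected subtree. Here vertex 7 appears in no bag, so the decomposition is invalid.

No — vertex 7 appears in no bag.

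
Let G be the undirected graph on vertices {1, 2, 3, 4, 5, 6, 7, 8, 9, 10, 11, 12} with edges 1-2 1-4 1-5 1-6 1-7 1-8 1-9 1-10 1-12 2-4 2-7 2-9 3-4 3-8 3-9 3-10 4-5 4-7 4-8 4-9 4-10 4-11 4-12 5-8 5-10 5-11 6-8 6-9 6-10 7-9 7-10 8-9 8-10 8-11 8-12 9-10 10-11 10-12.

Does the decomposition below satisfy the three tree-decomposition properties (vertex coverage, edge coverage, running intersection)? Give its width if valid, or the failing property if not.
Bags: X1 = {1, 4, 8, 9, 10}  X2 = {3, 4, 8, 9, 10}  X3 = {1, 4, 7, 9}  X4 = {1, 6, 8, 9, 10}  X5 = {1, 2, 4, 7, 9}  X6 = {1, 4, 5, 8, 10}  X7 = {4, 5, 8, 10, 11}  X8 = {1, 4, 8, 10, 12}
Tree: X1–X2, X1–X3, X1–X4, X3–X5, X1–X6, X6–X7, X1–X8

No — edge (10,7) lies in no bag.

A tree decomposition must satisfy three properties: every vertex lies in some bag; for every edge, both endpoints lie together in some bag; and for every vertex, the bags containing it form a connected subtree. Here edge (10,7) lies in no bag, so the decomposition is invalid.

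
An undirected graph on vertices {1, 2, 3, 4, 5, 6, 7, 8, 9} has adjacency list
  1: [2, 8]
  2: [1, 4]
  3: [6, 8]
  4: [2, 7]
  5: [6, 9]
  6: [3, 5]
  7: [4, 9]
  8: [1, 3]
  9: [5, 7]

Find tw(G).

A width-2 tree decomposition is:
Bags: B1 = {2, 4, 7}  B2 = {2, 7, 9}  B3 = {2, 5, 9}  B4 = {2, 5, 6}  B5 = {2, 3, 6}  B6 = {2, 3, 8}  B7 = {1, 2, 8}
Tree: B1–B2, B2–B3, B3–B4, B4–B5, B5–B6, B6–B7
Each bag holds 3 vertices, so the decomposition has width 2, which upper-bounds the treewidth. The edges 2–4–7–9–5–6–3–8–1–2 form a cycle, so G is not a tree and its treewidth is at least 2. Combining the bounds, tw(G) = 2.

2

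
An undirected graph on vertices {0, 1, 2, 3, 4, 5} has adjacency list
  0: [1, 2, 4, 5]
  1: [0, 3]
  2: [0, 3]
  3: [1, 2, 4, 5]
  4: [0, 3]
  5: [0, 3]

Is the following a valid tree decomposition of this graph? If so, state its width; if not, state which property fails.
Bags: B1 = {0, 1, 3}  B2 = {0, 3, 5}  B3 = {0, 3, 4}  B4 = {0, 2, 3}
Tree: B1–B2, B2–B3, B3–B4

Yes; width 2.

Checking the three conditions: (i) the bags cover all of {0, 1, 2, 3, 4, 5}; (ii) for each edge, some bag contains both endpoints; (iii) the bags containing any fixed vertex form a subtree. All hold, so the decomposition is valid with width 3 − 1 = 2.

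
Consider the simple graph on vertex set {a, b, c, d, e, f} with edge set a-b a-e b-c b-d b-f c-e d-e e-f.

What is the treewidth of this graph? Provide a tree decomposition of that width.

Treewidth 2.
One optimal decomposition is:
Bags: B1 = {a, b, e}  B2 = {b, e, f}  B3 = {b, d, e}  B4 = {b, c, e}
Tree: B1–B2, B2–B3, B3–B4

Every bag has size at most 3, so the width is 3 − 1 = 2 and tw(G) ≤ 2. Since e–a–b–f–e is a cycle in G, G is not acyclic. Forests are exactly the graphs of treewidth ≤ 1, so tw(G) ≥ 2. Combining the bounds, tw(G) = 2.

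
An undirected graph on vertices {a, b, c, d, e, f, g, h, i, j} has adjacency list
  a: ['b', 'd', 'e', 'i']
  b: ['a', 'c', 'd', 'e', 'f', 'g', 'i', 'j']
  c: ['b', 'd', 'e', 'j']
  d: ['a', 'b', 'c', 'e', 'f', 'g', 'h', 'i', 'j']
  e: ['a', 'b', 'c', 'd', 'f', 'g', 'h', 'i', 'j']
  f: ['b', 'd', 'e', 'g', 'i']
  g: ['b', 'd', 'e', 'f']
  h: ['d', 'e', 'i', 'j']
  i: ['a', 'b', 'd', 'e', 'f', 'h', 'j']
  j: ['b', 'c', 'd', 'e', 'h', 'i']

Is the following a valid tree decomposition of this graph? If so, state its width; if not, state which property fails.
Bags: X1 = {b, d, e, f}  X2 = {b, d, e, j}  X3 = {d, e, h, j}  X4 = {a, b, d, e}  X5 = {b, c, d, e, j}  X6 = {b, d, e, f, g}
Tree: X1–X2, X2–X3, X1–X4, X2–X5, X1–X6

A tree decomposition must satisfy three properties: every vertex lies in some bag; for every edge, both endpoints lie together in some bag; and for every vertex, the bags containing it form a connected subtree. Here vertex i appears in no bag, so the decomposition is invalid.

No — vertex i appears in no bag.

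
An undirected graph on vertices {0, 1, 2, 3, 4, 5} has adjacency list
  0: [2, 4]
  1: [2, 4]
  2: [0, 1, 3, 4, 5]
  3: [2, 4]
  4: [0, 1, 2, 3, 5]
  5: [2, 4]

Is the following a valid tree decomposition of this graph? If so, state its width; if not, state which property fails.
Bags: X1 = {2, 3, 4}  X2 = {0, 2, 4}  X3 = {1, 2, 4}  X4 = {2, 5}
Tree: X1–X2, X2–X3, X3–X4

A tree decomposition must satisfy three properties: every vertex lies in some bag; for every edge, both endpoints lie together in some bag; and for every vertex, the bags containing it form a connected subtree. Here edge (4,5) lies in no bag, so the decomposition is invalid.

No — edge (4,5) lies in no bag.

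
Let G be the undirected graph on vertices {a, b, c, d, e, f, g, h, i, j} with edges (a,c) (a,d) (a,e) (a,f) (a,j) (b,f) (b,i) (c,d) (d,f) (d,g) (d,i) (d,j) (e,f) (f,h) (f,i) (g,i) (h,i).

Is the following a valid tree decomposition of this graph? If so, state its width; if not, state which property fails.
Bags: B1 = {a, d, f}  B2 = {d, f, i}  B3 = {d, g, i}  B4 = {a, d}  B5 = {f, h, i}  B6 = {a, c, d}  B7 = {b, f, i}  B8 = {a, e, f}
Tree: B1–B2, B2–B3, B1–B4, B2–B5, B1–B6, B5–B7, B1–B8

No — vertex j appears in no bag.

A tree decomposition must satisfy three properties: every vertex lies in some bag; for every edge, both endpoints lie together in some bag; and for every vertex, the bags containing it form a connected subtree. Here vertex j appears in no bag, so the decomposition is invalid.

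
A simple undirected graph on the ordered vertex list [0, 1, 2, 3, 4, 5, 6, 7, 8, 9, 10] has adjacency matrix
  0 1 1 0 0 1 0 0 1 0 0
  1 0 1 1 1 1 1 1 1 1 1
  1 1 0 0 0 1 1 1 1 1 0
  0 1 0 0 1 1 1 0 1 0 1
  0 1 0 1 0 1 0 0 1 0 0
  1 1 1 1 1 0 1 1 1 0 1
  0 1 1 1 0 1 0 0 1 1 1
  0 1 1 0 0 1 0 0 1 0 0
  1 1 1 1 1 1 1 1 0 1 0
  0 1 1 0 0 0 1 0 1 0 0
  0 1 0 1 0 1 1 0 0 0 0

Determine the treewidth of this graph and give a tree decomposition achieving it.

Treewidth 4.
One optimal decomposition is:
Bags: B1 = {1, 3, 5, 6, 8}  B2 = {1, 2, 5, 6, 8}  B3 = {1, 2, 5, 7, 8}  B4 = {1, 3, 5, 6, 10}  B5 = {1, 2, 6, 8, 9}  B6 = {0, 1, 2, 5, 8}  B7 = {1, 3, 4, 5, 8}
Tree: B1–B2, B2–B3, B1–B4, B2–B5, B2–B6, B1–B7

Each bag holds 5 vertices, so the decomposition has width 4, which upper-bounds the treewidth. For the lower bound, the 5 vertices {1, 2, 6, 8, 9} are pairwise adjacent, and any tree decomposition puts a clique entirely inside one bag — forcing width ≥ 4. The upper and lower bounds meet at 4, so that is the treewidth.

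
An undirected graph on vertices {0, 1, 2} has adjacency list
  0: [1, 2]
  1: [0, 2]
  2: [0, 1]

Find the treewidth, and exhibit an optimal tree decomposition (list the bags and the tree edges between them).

Treewidth 2.
One such decomposition:
Bags: B1 = {0, 1, 2}
Tree: (single bag)

A single bag containing all 3 vertices is trivially a valid decomposition of width 2. On the other hand G contains the 3-clique {0, 1, 2}. A clique must lie in a single bag of any decomposition, so no decomposition can have width below 2. Hence tw(G) = 2 exactly.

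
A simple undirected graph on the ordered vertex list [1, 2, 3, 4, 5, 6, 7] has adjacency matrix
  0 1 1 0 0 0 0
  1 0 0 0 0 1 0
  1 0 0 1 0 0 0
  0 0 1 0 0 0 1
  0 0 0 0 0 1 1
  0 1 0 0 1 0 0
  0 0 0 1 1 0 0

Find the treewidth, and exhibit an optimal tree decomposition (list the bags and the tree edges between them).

Treewidth 2.
Bags: B1 = {2, 5, 6}  B2 = {2, 5, 7}  B3 = {2, 4, 7}  B4 = {2, 3, 4}  B5 = {1, 2, 3}
Tree: B1–B2, B2–B3, B3–B4, B4–B5

Each bag holds 3 vertices, so the decomposition has width 2, which upper-bounds the treewidth. The edges 2–6–5–7–4–3–1–2 form a cycle, so G is not a tree and its treewidth is at least 2. Therefore the treewidth is 2.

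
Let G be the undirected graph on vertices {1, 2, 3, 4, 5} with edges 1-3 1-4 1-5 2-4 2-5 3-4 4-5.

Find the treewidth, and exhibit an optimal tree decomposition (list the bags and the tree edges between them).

Treewidth 2.
One such decomposition:
Bags: B1 = {1, 4, 5}  B2 = {1, 3, 4}  B3 = {2, 4, 5}
Tree: B1–B2, B1–B3

Every bag has size at most 3, so the width is 3 − 1 = 2 and tw(G) ≤ 2. Conversely, {1, 3, 4} is a clique of size 3, and the vertices of any clique must share a bag in every tree decomposition; so some bag has ≥ 3 vertices and tw(G) ≥ 2. Combining the bounds, tw(G) = 2.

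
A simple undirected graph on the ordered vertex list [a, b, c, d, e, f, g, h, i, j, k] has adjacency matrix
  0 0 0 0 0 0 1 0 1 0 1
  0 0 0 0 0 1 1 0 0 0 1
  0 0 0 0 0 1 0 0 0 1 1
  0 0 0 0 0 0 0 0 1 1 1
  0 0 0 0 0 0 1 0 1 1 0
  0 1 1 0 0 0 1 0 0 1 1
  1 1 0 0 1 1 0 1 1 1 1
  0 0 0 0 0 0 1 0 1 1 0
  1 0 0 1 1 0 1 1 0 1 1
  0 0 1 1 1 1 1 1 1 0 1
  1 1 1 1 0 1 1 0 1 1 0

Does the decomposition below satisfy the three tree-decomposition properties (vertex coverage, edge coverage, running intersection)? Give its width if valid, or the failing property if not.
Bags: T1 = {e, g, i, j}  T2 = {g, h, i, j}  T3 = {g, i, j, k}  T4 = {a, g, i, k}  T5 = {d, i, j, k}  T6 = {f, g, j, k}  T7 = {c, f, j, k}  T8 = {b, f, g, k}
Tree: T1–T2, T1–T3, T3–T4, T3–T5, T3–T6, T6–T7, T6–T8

Vertex coverage: the bags together contain {a, b, c, d, e, f, g, h, i, j, k}, the full vertex set. Edge coverage: each edge of G has both endpoints in at least one bag. Running intersection: for every vertex, the bags containing it form a connected subtree. All three properties hold, so this is a valid tree decomposition of width max|bag| − 1 = 3, and hence tw(G) ≤ 3.

Yes; width 3.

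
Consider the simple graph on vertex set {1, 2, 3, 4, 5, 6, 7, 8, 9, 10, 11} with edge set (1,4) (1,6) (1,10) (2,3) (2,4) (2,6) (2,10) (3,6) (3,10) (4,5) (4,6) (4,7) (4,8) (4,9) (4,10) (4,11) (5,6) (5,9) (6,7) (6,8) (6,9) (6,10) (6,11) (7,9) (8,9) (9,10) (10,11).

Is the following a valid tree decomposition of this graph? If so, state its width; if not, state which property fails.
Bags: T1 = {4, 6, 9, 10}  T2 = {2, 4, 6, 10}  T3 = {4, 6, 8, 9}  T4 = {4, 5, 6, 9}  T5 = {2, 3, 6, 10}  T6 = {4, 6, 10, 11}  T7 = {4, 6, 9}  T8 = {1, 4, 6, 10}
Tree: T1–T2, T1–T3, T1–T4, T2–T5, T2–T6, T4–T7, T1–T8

A tree decomposition must satisfy three properties: every vertex lies in some bag; for every edge, both endpoints lie together in some bag; and for every vertex, the bags containing it form a connected subtree. Here vertex 7 appears in no bag, so the decomposition is invalid.

No — vertex 7 appears in no bag.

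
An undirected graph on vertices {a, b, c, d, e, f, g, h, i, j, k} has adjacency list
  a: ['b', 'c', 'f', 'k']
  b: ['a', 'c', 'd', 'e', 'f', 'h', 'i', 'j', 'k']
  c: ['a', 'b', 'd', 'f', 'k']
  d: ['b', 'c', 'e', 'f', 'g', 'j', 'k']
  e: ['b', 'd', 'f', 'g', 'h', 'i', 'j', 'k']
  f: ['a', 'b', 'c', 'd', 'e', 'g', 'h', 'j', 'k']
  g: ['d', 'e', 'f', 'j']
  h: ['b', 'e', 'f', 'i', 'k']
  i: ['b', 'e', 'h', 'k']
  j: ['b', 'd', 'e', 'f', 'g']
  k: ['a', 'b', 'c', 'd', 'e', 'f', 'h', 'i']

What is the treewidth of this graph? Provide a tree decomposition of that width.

Each bag holds 5 vertices, so the decomposition has width 4, which upper-bounds the treewidth. On the other hand G contains the 5-clique {d, e, f, g, j}. A clique must lie in a single bag of any decomposition, so no decomposition can have width below 4. Hence tw(G) = 4 exactly.

Treewidth 4.
Bags: B1 = {b, d, e, f, k}  B2 = {b, c, d, f, k}  B3 = {b, d, e, f, j}  B4 = {b, e, f, h, k}  B5 = {b, e, h, i, k}  B6 = {d, e, f, g, j}  B7 = {a, b, c, f, k}
Tree: B1–B2, B1–B3, B1–B4, B4–B5, B3–B6, B2–B7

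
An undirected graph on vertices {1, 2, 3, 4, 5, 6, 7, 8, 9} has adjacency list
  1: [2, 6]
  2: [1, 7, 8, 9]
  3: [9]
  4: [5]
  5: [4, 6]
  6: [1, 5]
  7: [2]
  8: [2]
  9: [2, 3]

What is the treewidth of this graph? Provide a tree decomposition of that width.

Treewidth 1.
One optimal decomposition is:
Bags: B1 = {1, 2}  B2 = {2, 7}  B3 = {2, 8}  B4 = {1, 6}  B5 = {5, 6}  B6 = {4, 5}  B7 = {2, 9}  B8 = {3, 9}
Tree: B1–B2, B2–B3, B1–B4, B4–B5, B5–B6, B2–B7, B7–B8

The largest bag has 2 vertices, giving width 1; this decomposition certifies tw(G) ≤ 1. Any graph with an edge has treewidth ≥ 1, and G has the edge 2–1. The upper and lower bounds meet at 1, so that is the treewidth.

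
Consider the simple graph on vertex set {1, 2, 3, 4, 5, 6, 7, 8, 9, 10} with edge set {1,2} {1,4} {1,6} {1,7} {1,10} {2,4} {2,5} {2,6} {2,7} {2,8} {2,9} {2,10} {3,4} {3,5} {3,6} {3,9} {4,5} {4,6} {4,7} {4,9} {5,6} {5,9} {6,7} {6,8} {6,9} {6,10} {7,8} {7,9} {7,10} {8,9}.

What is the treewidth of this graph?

4

A width-4 tree decomposition is:
Bags: B1 = {2, 4, 5, 6, 9}  B2 = {2, 4, 6, 7, 9}  B3 = {2, 6, 7, 8, 9}  B4 = {1, 2, 4, 6, 7}  B5 = {1, 2, 6, 7, 10}  B6 = {3, 4, 5, 6, 9}
Tree: B1–B2, B2–B3, B2–B4, B4–B5, B1–B6
Every bag has size at most 5, so the width is 5 − 1 = 4 and tw(G) ≤ 4. On the other hand G contains the 5-clique {2, 4, 5, 6, 9}. A clique must lie in a single bag of any decomposition, so no decomposition can have width below 4. The upper and lower bounds meet at 4, so that is the treewidth.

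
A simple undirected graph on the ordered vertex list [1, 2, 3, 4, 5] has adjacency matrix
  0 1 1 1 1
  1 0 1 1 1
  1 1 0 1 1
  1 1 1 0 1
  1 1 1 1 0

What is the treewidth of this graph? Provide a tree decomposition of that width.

With just one bag of size 5, the width is 5 − 1 = 4, so tw(G) ≤ 4. Conversely, {1, 2, 3, 4, 5} is a clique of size 5, and the vertices of any clique must share a bag in every tree decomposition; so some bag has ≥ 5 vertices and tw(G) ≥ 4. The upper and lower bounds meet at 4, so that is the treewidth.

Treewidth 4.
One optimal decomposition is:
Bags: B1 = {1, 2, 3, 4, 5}
Tree: (single bag)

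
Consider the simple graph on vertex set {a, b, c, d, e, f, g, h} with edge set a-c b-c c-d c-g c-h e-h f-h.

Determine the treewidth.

A width-1 tree decomposition is:
Bags: B1 = {b, c}  B2 = {a, c}  B3 = {c, g}  B4 = {c, d}  B5 = {c, h}  B6 = {e, h}  B7 = {f, h}
Tree: B1–B2, B1–B3, B3–B4, B3–B5, B5–B6, B6–B7
The largest bag has 2 vertices, giving width 1; this decomposition certifies tw(G) ≤ 1. G has an edge, so its treewidth is at least 1. Hence tw(G) = 1 exactly.

1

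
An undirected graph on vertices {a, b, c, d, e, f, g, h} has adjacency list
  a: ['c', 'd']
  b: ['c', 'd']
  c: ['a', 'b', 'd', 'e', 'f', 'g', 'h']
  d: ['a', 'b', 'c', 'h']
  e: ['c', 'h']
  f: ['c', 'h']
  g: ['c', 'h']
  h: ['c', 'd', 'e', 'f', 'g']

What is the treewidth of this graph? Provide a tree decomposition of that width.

Each bag holds 3 vertices, so the decomposition has width 2, which upper-bounds the treewidth. Conversely, {c, d, h} is a clique of size 3, and the vertices of any clique must share a bag in every tree decomposition; so some bag has ≥ 3 vertices and tw(G) ≥ 2. Hence tw(G) = 2 exactly.

Treewidth 2.
One such decomposition:
Bags: B1 = {c, g, h}  B2 = {c, e, h}  B3 = {c, d, h}  B4 = {b, c, d}  B5 = {a, c, d}  B6 = {c, f, h}
Tree: B1–B2, B1–B3, B3–B4, B3–B5, B1–B6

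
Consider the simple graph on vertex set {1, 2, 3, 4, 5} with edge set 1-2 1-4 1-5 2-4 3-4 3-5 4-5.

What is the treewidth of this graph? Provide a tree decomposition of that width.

Each bag holds 3 vertices, so the decomposition has width 2, which upper-bounds the treewidth. For the lower bound, the 3 vertices {1, 2, 4} are pairwise adjacent, and any tree decomposition puts a clique entirely inside one bag — forcing width ≥ 2. Therefore the treewidth is 2.

Treewidth 2.
Bags: B1 = {3, 4, 5}  B2 = {1, 4, 5}  B3 = {1, 2, 4}
Tree: B1–B2, B2–B3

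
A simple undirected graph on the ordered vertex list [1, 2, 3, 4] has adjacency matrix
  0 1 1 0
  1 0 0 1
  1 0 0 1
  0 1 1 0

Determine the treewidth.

A width-2 tree decomposition is:
Bags: B1 = {1, 2, 3}  B2 = {2, 3, 4}
Tree: B1–B2
Every bag has size at most 3, so the width is 3 − 1 = 2 and tw(G) ≤ 2. The edges 2–1–3–4–2 form a cycle, so G is not a tree and its treewidth is at least 2. The upper and lower bounds meet at 2, so that is the treewidth.

2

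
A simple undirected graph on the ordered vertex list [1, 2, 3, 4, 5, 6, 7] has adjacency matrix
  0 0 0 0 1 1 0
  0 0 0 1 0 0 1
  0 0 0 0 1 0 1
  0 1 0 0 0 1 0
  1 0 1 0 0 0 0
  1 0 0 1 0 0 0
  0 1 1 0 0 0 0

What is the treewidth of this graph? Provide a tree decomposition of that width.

Each bag holds 3 vertices, so the decomposition has width 2, which upper-bounds the treewidth. For the lower bound, G contains the cycle 4–6–1–5–3–7–2–4, so G is not a forest; only forests have treewidth ≤ 1, hence tw(G) ≥ 2. Therefore the treewidth is 2.

Treewidth 2.
Bags: B1 = {1, 4, 6}  B2 = {1, 4, 5}  B3 = {3, 4, 5}  B4 = {3, 4, 7}  B5 = {2, 4, 7}
Tree: B1–B2, B2–B3, B3–B4, B4–B5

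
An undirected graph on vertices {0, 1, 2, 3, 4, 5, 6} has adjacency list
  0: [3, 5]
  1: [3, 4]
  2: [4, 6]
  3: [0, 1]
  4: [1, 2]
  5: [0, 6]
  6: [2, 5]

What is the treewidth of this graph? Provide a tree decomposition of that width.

Treewidth 2.
One such decomposition:
Bags: B1 = {2, 5, 6}  B2 = {2, 4, 5}  B3 = {1, 4, 5}  B4 = {1, 3, 5}  B5 = {0, 3, 5}
Tree: B1–B2, B2–B3, B3–B4, B4–B5

Every bag has size at most 3, so the width is 3 − 1 = 2 and tw(G) ≤ 2. Since 5–6–2–4–1–3–0–5 is a cycle in G, G is not acyclic. Forests are exactly the graphs of treewidth ≤ 1, so tw(G) ≥ 2. The upper and lower bounds meet at 2, so that is the treewidth.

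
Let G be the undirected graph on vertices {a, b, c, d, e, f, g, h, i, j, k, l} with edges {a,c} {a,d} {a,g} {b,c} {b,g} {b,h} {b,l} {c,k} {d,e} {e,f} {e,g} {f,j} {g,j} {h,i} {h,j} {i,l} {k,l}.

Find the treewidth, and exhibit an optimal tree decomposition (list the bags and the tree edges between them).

Treewidth 3.
One such decomposition:
Bags: B1 = {c, i, k, l}  B2 = {b, c, i, l}  B3 = {b, c, h, i}  B4 = {a, b, c, h}  B5 = {a, b, g, h}  B6 = {a, g, h, j}  B7 = {a, d, g, j}  B8 = {d, e, g, j}  B9 = {d, e, f, j}
Tree: B1–B2, B2–B3, B3–B4, B4–B5, B5–B6, B6–B7, B7–B8, B8–B9

The largest bag has 4 vertices, giving width 3; this decomposition certifies tw(G) ≤ 3. For the lower bound: the 4 vertex sets {i,k,l}, {c}, {b}, {a,g,h,j} are disjoint, each induces a connected subgraph, and every pair is joined by at least one edge of G. Contracting each set to a single vertex therefore yields K_{4} as a minor, and since treewidth is minor-monotone, tw(G) ≥ tw(K_{4}) = 3. Hence tw(G) = 3 exactly.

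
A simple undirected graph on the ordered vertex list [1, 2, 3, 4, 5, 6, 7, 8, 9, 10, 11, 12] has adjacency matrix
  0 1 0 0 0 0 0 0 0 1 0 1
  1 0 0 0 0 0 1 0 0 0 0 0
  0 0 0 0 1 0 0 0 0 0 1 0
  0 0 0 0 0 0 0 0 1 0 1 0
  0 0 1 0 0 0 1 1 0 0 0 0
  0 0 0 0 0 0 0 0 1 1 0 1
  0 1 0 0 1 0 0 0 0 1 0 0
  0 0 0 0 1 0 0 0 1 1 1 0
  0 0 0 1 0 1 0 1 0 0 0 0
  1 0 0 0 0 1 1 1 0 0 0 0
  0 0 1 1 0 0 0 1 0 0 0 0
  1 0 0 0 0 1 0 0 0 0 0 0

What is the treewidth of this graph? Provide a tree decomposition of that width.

Every bag has size at most 4, so the width is 4 − 1 = 3 and tw(G) ≤ 3. For the lower bound: the 4 vertex sets {3,4,11}, {5}, {8}, {6,7,9,10} are disjoint, each induces a connected subgraph, and every pair is joined by at least one edge of G. Contracting each set to a single vertex therefore yields K_{4} as a minor, and since treewidth is minor-monotone, tw(G) ≥ tw(K_{4}) = 3. Combining the bounds, tw(G) = 3.

Treewidth 3.
Bags: B1 = {3, 4, 5, 11}  B2 = {4, 5, 8, 11}  B3 = {4, 5, 8, 9}  B4 = {5, 7, 8, 9}  B5 = {7, 8, 9, 10}  B6 = {6, 7, 9, 10}  B7 = {2, 6, 7, 10}  B8 = {1, 2, 6, 10}  B9 = {1, 2, 6, 12}
Tree: B1–B2, B2–B3, B3–B4, B4–B5, B5–B6, B6–B7, B7–B8, B8–B9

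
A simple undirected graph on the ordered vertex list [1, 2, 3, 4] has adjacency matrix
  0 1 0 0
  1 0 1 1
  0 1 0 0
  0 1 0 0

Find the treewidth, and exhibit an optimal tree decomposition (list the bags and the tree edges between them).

Treewidth 1.
Bags: B1 = {1, 2}  B2 = {2, 3}  B3 = {2, 4}
Tree: B1–B2, B1–B3

Every bag has size at most 2, so the width is 2 − 1 = 1 and tw(G) ≤ 1. Since G has at least one edge (e.g. 1–2), it is not an edgeless graph, so tw(G) ≥ 1. Combining the bounds, tw(G) = 1.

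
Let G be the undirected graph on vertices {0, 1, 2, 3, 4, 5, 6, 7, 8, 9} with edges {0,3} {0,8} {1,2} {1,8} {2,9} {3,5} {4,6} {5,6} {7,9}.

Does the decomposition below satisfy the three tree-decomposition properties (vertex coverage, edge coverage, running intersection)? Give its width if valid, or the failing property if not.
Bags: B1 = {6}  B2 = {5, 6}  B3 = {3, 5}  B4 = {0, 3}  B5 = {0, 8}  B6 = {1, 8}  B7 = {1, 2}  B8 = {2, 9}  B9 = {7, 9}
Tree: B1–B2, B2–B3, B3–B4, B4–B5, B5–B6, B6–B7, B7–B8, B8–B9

A tree decomposition must satisfy three properties: every vertex lies in some bag; for every edge, both endpoints lie together in some bag; and for every vertex, the bags containing it form a connected subtree. Here vertex 4 appears in no bag, so the decomposition is invalid.

No — vertex 4 appears in no bag.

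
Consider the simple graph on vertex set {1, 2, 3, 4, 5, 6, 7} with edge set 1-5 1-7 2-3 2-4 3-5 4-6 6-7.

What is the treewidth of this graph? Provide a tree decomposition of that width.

Treewidth 2.
One such decomposition:
Bags: B1 = {1, 6, 7}  B2 = {1, 4, 6}  B3 = {1, 2, 4}  B4 = {1, 2, 3}  B5 = {1, 3, 5}
Tree: B1–B2, B2–B3, B3–B4, B4–B5

Each bag holds 3 vertices, so the decomposition has width 2, which upper-bounds the treewidth. For the lower bound, G contains the cycle 1–7–6–4–2–3–5–1, so G is not a forest; only forests have treewidth ≤ 1, hence tw(G) ≥ 2. Hence tw(G) = 2 exactly.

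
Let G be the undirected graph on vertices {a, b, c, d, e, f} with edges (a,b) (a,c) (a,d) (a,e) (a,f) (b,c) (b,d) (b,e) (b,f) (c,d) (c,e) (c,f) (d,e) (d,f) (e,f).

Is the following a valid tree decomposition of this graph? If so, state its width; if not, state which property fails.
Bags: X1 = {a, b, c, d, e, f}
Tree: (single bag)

Yes; width 5.

Checking the three conditions: (i) the bags cover all of {a, b, c, d, e, f}; (ii) for each edge, some bag contains both endpoints; (iii) the bags containing any fixed vertex form a subtree. All hold, so the decomposition is valid with width 6 − 1 = 5.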